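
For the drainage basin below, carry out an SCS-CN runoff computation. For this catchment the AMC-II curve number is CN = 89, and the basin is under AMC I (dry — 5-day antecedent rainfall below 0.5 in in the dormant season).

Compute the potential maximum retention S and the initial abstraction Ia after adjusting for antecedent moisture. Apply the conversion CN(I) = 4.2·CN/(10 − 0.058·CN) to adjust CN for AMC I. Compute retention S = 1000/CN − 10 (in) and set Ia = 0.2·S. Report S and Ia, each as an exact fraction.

Adjust CN=89 to AMC I: 4.2·89/(10 − 0.058·89) → (1869/5) ÷ (2419/500) = 186900/2419 ≈ 77.263
Max retention: S = 1000/(186900/2419) − 10 = 5500/1869 in (≈ 2.943 in)
Ia = 0.2·(5500/1869) = 1100/1869 in ≈ 0.589 in

S = 5500/1869 in ≈ 2.943 in; Ia = 1100/1869 in ≈ 0.589 in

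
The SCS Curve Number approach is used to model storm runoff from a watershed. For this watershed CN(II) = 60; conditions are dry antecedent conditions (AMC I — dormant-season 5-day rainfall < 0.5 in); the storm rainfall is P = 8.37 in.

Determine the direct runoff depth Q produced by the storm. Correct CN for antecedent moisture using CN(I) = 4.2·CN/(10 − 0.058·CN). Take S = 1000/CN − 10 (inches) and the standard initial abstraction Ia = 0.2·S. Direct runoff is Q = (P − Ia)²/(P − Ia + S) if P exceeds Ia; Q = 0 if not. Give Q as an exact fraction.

Q = 1071318361/836205300 in ≈ 1.281 in

Adjust CN=60 to AMC I: 4.2·60/(10 − 0.058·60) → 252 ÷ (163/25) = 6300/163 ≈ 38.650
S = 1000/(6300/163) − 10 = 1000/63 in ≈ 15.873 in
Ia = 0.2S: 0.2·15.873 = 3.175 in (exactly 200/63)
P − Ia = 8.370 − 3.175 = 32731/6300 ≈ 5.195 in (> 0, runoff occurs)
Runoff Q = (P−Ia)²/(P−Ia+S) = (5.195)²/(5.195+15.873) = 1071318361/836205300 ≈ 1.281 in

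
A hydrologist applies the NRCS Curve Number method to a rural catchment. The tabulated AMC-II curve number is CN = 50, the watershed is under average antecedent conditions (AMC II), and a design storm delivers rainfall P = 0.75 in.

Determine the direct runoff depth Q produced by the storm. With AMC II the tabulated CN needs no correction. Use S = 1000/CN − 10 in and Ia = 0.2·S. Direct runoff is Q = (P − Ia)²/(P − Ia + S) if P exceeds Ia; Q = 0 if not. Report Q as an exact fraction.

Average conditions: CN = 50 (no AMC adjustment).
Retention S: 1000/CN − 10 with CN=50.000 → S = 10 ≈ 10.000 in
Ia = 0.2S: 0.2·10.000 = 2.000 in (exactly 2)
P = 0.750 ≤ Ia = 2.000 in: entire storm abstracted, Q = 0.

Q = 0 in ≈ 0.000 in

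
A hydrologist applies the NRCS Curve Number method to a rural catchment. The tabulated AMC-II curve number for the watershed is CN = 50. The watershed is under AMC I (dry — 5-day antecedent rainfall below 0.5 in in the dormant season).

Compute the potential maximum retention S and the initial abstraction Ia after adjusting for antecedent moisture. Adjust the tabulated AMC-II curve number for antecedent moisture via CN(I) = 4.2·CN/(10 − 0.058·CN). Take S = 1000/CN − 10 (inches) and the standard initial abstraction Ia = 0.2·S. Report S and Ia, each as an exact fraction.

S = 500/21 in ≈ 23.810 in; Ia = 100/21 in ≈ 4.762 in

Dry (AMC I): CN(I) = 4.2·50/(10 − 0.058·50) = 210/(71/10) = 2100/71 ≈ 29.577
Retention S: 1000/CN − 10 with CN=29.577 → S = 500/21 ≈ 23.810 in
Initial abstraction Ia = S/5 = (500/21)/5 = 100/21 ≈ 4.762 in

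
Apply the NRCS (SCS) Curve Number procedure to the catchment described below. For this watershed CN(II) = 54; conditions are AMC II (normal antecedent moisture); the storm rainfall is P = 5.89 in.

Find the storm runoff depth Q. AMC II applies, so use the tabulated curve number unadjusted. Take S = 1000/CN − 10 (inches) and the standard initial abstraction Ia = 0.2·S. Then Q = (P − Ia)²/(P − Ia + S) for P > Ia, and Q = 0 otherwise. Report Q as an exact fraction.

CN(II) = 54; AMC II needs no correction.
Retention S: 1000/CN − 10 with CN=54.000 → S = 230/27 ≈ 8.519 in
Ia = 0.2·(230/27) = 46/27 in ≈ 1.704 in
Excess rainfall: 5.890 − 1.704 = 4.186 in; P > Ia so Q > 0
Q = (11303/2700)²/((11303/2700) + 230/27) = (127757809/7290000)/(34303/2700) = 127757809/92618100 in ≈ 1.379 in

Q = 127757809/92618100 in ≈ 1.379 in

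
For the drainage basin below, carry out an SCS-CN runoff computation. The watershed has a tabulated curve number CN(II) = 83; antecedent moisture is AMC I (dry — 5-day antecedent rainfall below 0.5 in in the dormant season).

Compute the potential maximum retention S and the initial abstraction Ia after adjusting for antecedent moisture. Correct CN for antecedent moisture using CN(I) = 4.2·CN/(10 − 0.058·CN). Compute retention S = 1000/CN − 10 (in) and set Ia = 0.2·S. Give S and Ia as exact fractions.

S = 8500/1743 in ≈ 4.877 in; Ia = 1700/1743 in ≈ 0.975 in

Adjust CN=83 to AMC I: 4.2·83/(10 − 0.058·83) → (1743/5) ÷ (2593/500) = 174300/2593 ≈ 67.219
Retention S: 1000/CN − 10 with CN=67.219 → S = 8500/1743 ≈ 4.877 in
Initial abstraction Ia = S/5 = (8500/1743)/5 = 1700/1743 ≈ 0.975 in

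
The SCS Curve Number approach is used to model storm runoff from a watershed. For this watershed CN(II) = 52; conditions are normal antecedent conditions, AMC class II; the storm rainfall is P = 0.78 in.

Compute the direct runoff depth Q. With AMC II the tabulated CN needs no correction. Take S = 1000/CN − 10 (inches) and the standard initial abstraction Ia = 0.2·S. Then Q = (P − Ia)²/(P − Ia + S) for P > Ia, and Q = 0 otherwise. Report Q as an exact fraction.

AMC II — tabulated CN = 52 applies directly.
Max retention: S = 1000/52 − 10 = 120/13 in (≈ 9.231 in)
Ia = 0.2S: 0.2·9.231 = 1.846 in (exactly 24/13)
P = 0.780 ≤ Ia = 1.846 in: entire storm abstracted, Q = 0.

Q = 0 in ≈ 0.000 in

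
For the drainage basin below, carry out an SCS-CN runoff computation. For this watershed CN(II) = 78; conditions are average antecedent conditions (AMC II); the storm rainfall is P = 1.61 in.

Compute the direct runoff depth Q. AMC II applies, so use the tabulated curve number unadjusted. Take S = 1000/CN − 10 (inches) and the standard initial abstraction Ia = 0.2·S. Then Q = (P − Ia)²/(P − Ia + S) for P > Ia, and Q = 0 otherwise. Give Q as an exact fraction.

Q = 16638241/58808100 in ≈ 0.283 in

AMC II — tabulated CN = 78 applies directly.
Retention S: 1000/CN − 10 with CN=78.000 → S = 110/39 ≈ 2.821 in
Ia = 0.2·(110/39) = 22/39 in ≈ 0.564 in
Excess rainfall: 1.610 − 0.564 = 1.046 in; P > Ia so Q > 0
Q: (4079/3900)² ÷ (15079/3900) = 16638241/58808100 in (≈ 0.283 in)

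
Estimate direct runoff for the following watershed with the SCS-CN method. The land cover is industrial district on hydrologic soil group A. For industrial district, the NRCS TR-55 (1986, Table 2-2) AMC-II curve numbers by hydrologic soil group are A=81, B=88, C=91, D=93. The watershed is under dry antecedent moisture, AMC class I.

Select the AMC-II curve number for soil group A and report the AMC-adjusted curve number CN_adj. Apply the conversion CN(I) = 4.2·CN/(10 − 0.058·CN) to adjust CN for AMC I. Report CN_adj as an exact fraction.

NRCS table: industrial district, soil group A → CN(II) = 81
Dry (AMC I): CN(I) = 4.2·81/(10 − 0.058·81) = (1701/5)/(2651/500) = 170100/2651 ≈ 64.164

CN_adj = 170100/2651 ≈ 64.164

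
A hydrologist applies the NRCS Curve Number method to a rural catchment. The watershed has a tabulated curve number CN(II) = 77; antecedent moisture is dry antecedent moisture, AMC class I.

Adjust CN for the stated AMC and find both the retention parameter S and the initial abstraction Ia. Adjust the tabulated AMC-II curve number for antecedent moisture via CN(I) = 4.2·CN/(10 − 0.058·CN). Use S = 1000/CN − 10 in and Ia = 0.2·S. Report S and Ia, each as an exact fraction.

Adjust CN=77 to AMC I: 4.2·77/(10 − 0.058·77) → (1617/5) ÷ (2767/500) = 161700/2767 ≈ 58.439
S = 1000/(161700/2767) − 10 = 11500/1617 in ≈ 7.112 in
Initial abstraction Ia = S/5 = (11500/1617)/5 = 2300/1617 ≈ 1.422 in

S = 11500/1617 in ≈ 7.112 in; Ia = 2300/1617 in ≈ 1.422 in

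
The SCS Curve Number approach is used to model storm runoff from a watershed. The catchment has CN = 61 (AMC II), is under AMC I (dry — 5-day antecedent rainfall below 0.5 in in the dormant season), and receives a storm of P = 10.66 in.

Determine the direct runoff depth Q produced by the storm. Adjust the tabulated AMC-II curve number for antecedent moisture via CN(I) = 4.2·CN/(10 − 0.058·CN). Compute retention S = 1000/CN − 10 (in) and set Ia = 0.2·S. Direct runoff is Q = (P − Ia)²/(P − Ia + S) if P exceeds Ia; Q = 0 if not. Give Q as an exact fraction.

Q = 2033525637/800774450 in ≈ 2.539 in

Dry (AMC I): CN(I) = 4.2·61/(10 − 0.058·61) = (1281/5)/(3231/500) = 42700/1077 ≈ 39.647
Retention S: 1000/CN − 10 with CN=39.647 → S = 6500/427 ≈ 15.222 in
Ia = 0.2S: 0.2·15.222 = 3.044 in (exactly 1300/427)
P − Ia = 10.660 − 3.044 = 162591/21350 ≈ 7.616 in (> 0, runoff occurs)
Q = (162591/21350)²/((162591/21350) + 6500/427) = (26435833281/455822500)/(487591/21350) = 2033525637/800774450 in ≈ 2.539 in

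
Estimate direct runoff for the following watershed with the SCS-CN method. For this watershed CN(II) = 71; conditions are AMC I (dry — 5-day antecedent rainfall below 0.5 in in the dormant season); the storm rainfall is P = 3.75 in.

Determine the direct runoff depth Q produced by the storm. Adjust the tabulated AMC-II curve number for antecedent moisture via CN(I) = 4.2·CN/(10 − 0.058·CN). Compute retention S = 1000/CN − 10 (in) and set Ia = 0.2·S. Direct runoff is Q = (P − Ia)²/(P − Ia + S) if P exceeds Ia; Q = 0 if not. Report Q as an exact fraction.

Q = 23177045/82022892 in ≈ 0.283 in

Dry (AMC I): CN(I) = 4.2·71/(10 − 0.058·71) = (1491/5)/(2941/500) = 149100/2941 ≈ 50.697
Max retention: S = 1000/(149100/2941) − 10 = 14500/1491 in (≈ 9.725 in)
Initial abstraction Ia = S/5 = (14500/1491)/5 = 2900/1491 ≈ 1.945 in
Since P=3.750 > Ia=1.945: effective rainfall P−Ia = 10765/5964 in
Q: (10765/5964)² ÷ (68765/5964) = 23177045/82022892 in (≈ 0.283 in)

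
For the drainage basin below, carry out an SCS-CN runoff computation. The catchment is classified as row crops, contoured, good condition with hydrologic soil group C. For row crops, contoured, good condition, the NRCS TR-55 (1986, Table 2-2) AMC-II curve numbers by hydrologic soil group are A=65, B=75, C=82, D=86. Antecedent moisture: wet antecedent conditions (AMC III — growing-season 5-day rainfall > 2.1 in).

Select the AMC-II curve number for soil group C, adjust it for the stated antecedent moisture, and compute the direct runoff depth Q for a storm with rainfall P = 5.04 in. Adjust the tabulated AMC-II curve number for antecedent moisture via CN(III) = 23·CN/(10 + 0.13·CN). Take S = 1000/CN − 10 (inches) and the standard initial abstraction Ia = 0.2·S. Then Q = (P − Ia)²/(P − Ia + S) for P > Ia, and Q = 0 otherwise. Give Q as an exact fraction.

NRCS table: row crops, contoured, good condition, soil group C → CN(II) = 82
CN(III) from CN(II)=82: (23·82)/(10 + 0.13·82) = 94300/1033 ≈ 91.288
Max retention: S = 1000/(94300/1033) − 10 = 900/943 in (≈ 0.954 in)
Ia = 0.2·(900/943) = 180/943 in ≈ 0.191 in
Excess rainfall: 5.040 − 0.191 = 4.849 in; P > Ia so Q > 0
Q = (114318/23575)²/((114318/23575) + 900/943) = (13068605124/555780625)/(136818/23575) = 726033618/179193575 in ≈ 4.052 in

Q = 726033618/179193575 in ≈ 4.052 in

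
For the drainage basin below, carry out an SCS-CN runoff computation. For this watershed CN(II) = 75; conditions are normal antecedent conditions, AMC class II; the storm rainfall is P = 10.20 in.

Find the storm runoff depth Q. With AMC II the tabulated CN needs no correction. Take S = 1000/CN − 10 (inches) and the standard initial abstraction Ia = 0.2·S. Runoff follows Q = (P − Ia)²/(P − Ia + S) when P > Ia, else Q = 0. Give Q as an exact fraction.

Q = 20449/2895 in ≈ 7.064 in

CN(II) = 75; AMC II needs no correction.
Max retention: S = 1000/75 − 10 = 10/3 in (≈ 3.333 in)
Ia = 0.2S: 0.2·3.333 = 0.667 in (exactly 2/3)
P − Ia = 10.200 − 0.667 = 143/15 ≈ 9.533 in (> 0, runoff occurs)
Runoff Q = (P−Ia)²/(P−Ia+S) = (9.533)²/(9.533+3.333) = 20449/2895 ≈ 7.064 in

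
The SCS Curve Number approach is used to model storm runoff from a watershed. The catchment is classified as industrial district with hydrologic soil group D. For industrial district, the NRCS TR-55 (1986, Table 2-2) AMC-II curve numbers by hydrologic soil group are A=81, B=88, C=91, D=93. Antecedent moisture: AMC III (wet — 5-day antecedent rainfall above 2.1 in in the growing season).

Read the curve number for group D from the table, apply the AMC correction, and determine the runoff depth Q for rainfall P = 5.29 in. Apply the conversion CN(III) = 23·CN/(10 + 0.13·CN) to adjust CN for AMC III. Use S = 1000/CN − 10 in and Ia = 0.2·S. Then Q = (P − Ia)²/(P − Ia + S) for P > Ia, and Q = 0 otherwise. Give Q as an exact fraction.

Q = 1248875535961/254012880900 in ≈ 4.917 in

NRCS table: industrial district, soil group D → CN(II) = 93
Adjust CN=93 to AMC III: 23·93/(10 + 0.13·93) → 2139 ÷ (2209/100) = 213900/2209 ≈ 96.831
Max retention: S = 1000/(213900/2209) − 10 = 700/2139 in (≈ 0.327 in)
Initial abstraction Ia = S/5 = (700/2139)/5 = 140/2139 ≈ 0.065 in
P − Ia = 5.290 − 0.065 = 1117531/213900 ≈ 5.225 in (> 0, runoff occurs)
Runoff Q = (P−Ia)²/(P−Ia+S) = (5.225)²/(5.225+0.327) = 1248875535961/254012880900 ≈ 4.917 in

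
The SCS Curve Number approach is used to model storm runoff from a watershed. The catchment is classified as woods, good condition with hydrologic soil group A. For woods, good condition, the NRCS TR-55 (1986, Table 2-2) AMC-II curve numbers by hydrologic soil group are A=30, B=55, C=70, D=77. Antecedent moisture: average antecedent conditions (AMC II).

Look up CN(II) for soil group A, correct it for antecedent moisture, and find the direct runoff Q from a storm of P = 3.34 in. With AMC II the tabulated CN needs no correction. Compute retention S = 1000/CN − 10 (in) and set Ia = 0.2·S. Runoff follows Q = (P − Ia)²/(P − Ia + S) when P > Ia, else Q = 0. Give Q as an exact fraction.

NRCS table: woods, good condition, soil group A → CN(II) = 30
Average conditions: CN = 30 (no AMC adjustment).
S = 1000/30 − 10 = 70/3 in ≈ 23.333 in
Initial abstraction Ia = S/5 = (70/3)/5 = 14/3 ≈ 4.667 in
P = 3.340 ≤ Ia = 4.667 in: entire storm abstracted, Q = 0.

Q = 0 in ≈ 0.000 in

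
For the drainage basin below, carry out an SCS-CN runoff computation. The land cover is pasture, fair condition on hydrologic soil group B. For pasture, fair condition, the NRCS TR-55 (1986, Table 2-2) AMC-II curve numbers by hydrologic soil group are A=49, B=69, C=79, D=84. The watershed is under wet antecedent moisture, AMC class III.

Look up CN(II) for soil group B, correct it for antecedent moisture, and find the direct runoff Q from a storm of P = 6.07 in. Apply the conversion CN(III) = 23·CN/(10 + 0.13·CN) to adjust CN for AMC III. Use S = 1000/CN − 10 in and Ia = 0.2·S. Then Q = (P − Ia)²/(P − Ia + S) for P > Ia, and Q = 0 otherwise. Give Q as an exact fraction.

NRCS table: pasture, fair condition, soil group B → CN(II) = 69
Wet (AMC III): CN(III) = 23·69/(10 + 0.13·69) = 1587/(1897/100) = 158700/1897 ≈ 83.658
Max retention: S = 1000/(158700/1897) − 10 = 3100/1587 in (≈ 1.953 in)
Ia = 0.2·(3100/1587) = 620/1587 in ≈ 0.391 in
Excess rainfall: 6.070 − 0.391 = 5.679 in; P > Ia so Q > 0
Q: (901309/158700)² ÷ (1211309/158700) = 812357913481/192234738300 in (≈ 4.226 in)

Q = 812357913481/192234738300 in ≈ 4.226 in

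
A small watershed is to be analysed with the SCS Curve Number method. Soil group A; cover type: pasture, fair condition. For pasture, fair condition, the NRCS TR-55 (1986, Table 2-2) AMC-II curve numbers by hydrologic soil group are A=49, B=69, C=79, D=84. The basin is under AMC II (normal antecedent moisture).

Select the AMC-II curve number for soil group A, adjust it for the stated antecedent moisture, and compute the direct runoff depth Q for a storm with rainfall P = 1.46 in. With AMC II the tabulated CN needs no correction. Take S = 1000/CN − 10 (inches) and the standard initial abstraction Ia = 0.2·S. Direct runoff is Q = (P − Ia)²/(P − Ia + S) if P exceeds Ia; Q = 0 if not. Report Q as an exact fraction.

NRCS table: pasture, fair condition, soil group A → CN(II) = 49
Average conditions: CN = 49 (no AMC adjustment).
Max retention: S = 1000/49 − 10 = 510/49 in (≈ 10.408 in)
Ia = 0.2·(510/49) = 102/49 in ≈ 2.082 in
P = 1.460 ≤ Ia = 2.082 in: entire storm abstracted, Q = 0.

Q = 0 in ≈ 0.000 in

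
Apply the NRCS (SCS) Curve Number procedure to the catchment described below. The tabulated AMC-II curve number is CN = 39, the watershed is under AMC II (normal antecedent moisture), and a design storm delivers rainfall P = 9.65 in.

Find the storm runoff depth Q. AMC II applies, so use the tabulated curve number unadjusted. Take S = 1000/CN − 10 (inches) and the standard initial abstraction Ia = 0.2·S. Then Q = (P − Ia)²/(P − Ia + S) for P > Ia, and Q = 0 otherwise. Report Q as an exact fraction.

Average conditions: CN = 39 (no AMC adjustment).
Retention S: 1000/CN − 10 with CN=39.000 → S = 610/39 ≈ 15.641 in
Ia = 0.2S: 0.2·15.641 = 3.128 in (exactly 122/39)
P − Ia = 9.650 − 3.128 = 5087/780 ≈ 6.522 in (> 0, runoff occurs)
Runoff Q = (P−Ia)²/(P−Ia+S) = (6.522)²/(6.522+15.641) = 25877569/13483860 ≈ 1.919 in

Q = 25877569/13483860 in ≈ 1.919 in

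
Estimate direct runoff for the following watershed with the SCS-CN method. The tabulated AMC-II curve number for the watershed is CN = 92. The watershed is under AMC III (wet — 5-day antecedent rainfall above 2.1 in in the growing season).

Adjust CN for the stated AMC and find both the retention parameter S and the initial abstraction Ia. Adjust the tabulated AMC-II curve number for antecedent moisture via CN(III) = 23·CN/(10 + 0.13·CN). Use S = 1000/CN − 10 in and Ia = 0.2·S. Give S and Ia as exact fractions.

S = 200/529 in ≈ 0.378 in; Ia = 40/529 in ≈ 0.076 in

CN(III) from CN(II)=92: (23·92)/(10 + 0.13·92) = 52900/549 ≈ 96.357
S = 1000/(52900/549) − 10 = 200/529 in ≈ 0.378 in
Ia = 0.2·(200/529) = 40/529 in ≈ 0.076 in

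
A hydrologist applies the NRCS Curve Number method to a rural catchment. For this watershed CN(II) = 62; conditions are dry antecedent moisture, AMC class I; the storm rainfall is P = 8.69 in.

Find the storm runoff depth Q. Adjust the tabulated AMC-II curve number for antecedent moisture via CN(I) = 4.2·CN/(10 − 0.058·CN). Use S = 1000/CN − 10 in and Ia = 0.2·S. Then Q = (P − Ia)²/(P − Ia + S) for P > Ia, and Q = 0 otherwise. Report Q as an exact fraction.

CN(I) from CN(II)=62: (4.2·62)/(10 − 0.058·62) = 65100/1601 ≈ 40.662
Max retention: S = 1000/(65100/1601) − 10 = 9500/651 in (≈ 14.593 in)
Ia = 0.2·(9500/651) = 1900/651 in ≈ 2.919 in
Excess rainfall: 8.690 − 2.919 = 5.771 in; P > Ia so Q > 0
Runoff Q = (P−Ia)²/(P−Ia+S) = (5.771)²/(5.771+14.593) = 141164766961/86304306900 ≈ 1.636 in

Q = 141164766961/86304306900 in ≈ 1.636 in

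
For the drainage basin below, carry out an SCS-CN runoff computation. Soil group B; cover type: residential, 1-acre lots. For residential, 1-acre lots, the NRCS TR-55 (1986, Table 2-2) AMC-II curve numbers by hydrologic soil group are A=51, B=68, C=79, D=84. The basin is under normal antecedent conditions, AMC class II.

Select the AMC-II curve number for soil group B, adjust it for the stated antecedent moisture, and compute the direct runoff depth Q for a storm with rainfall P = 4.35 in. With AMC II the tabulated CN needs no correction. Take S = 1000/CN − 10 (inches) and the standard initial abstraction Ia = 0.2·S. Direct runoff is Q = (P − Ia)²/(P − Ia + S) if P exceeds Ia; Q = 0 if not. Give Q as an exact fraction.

Q = 1343281/938060 in ≈ 1.432 in

NRCS table: residential, 1-acre lots, soil group B → CN(II) = 68
AMC II — tabulated CN = 68 applies directly.
Retention S: 1000/CN − 10 with CN=68.000 → S = 80/17 ≈ 4.706 in
Ia = 0.2·(80/17) = 16/17 in ≈ 0.941 in
Excess rainfall: 4.350 − 0.941 = 3.409 in; P > Ia so Q > 0
Q: (1159/340)² ÷ (2759/340) = 1343281/938060 in (≈ 1.432 in)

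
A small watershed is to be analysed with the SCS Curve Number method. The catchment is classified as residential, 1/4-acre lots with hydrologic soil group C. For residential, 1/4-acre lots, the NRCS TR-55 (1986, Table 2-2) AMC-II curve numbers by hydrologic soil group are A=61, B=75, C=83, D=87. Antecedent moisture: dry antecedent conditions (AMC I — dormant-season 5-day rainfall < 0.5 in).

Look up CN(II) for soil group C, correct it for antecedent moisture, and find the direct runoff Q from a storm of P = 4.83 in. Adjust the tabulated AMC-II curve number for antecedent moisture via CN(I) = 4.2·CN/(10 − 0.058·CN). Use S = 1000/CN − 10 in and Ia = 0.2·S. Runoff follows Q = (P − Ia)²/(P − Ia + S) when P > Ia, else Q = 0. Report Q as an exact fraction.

NRCS table: residential, 1/4-acre lots, soil group C → CN(II) = 83
CN(I) from CN(II)=83: (4.2·83)/(10 − 0.058·83) = 174300/2593 ≈ 67.219
S = 1000/(174300/2593) − 10 = 8500/1743 in ≈ 4.877 in
Ia = 0.2·(8500/1743) = 1700/1743 in ≈ 0.975 in
Excess rainfall: 4.830 − 0.975 = 3.855 in; P > Ia so Q > 0
Q = (671869/174300)²/((671869/174300) + 8500/1743) = (451407953161/30380490000)/(1521869/174300) = 451407953161/265261766700 in ≈ 1.702 in

Q = 451407953161/265261766700 in ≈ 1.702 in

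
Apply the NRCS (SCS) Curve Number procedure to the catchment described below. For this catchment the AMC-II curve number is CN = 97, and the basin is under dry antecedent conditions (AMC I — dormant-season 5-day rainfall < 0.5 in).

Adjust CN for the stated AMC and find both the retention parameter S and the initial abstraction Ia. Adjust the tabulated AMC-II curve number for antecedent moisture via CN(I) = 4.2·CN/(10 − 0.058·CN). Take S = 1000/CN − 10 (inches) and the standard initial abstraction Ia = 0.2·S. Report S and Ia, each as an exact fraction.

S = 500/679 in ≈ 0.736 in; Ia = 100/679 in ≈ 0.147 in

Adjust CN=97 to AMC I: 4.2·97/(10 − 0.058·97) → (2037/5) ÷ (2187/500) = 67900/729 ≈ 93.141
S = 1000/(67900/729) − 10 = 500/679 in ≈ 0.736 in
Initial abstraction Ia = S/5 = (500/679)/5 = 100/679 ≈ 0.147 in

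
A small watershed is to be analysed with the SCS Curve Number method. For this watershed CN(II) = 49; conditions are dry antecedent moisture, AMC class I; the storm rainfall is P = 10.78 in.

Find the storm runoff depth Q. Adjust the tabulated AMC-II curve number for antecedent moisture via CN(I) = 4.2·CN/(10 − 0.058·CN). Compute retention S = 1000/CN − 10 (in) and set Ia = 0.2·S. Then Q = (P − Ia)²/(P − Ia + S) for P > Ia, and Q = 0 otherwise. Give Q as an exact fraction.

Adjust CN=49 to AMC I: 4.2·49/(10 − 0.058·49) → (1029/5) ÷ (3579/500) = 34300/1193 ≈ 28.751
Retention S: 1000/CN − 10 with CN=28.751 → S = 8500/343 ≈ 24.781 in
Ia = 0.2S: 0.2·24.781 = 4.956 in (exactly 1700/343)
Since P=10.780 > Ia=4.956: effective rainfall P−Ia = 99877/17150 in
Runoff Q = (P−Ia)²/(P−Ia+S) = (5.824)²/(5.824+24.781) = 9975415129/9001640550 ≈ 1.108 in

Q = 9975415129/9001640550 in ≈ 1.108 in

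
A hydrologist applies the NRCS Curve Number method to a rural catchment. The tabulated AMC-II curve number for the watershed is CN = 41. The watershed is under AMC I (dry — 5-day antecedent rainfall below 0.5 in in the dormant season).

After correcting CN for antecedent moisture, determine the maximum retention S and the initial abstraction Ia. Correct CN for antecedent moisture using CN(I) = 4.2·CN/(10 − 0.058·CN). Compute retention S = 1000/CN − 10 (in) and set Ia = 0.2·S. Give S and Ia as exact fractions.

CN(I) from CN(II)=41: (4.2·41)/(10 − 0.058·41) = 86100/3811 ≈ 22.592
Max retention: S = 1000/(86100/3811) − 10 = 29500/861 in (≈ 34.262 in)
Ia = 0.2·(29500/861) = 5900/861 in ≈ 6.852 in

S = 29500/861 in ≈ 34.262 in; Ia = 5900/861 in ≈ 6.852 in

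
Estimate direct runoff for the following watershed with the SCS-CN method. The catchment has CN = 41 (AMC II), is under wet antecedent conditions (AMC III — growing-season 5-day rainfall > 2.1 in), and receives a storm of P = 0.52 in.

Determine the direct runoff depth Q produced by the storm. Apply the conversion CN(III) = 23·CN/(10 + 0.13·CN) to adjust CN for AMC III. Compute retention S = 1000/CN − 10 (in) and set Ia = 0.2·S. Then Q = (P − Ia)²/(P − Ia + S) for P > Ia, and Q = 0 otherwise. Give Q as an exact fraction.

Adjust CN=41 to AMC III: 23·41/(10 + 0.13·41) → 943 ÷ (1533/100) = 94300/1533 ≈ 61.513
S = 1000/(94300/1533) − 10 = 5900/943 in ≈ 6.257 in
Ia = 0.2·(5900/943) = 1180/943 in ≈ 1.251 in
P = 0.520 ≤ Ia = 1.251 in: entire storm abstracted, Q = 0.

Q = 0 in ≈ 0.000 in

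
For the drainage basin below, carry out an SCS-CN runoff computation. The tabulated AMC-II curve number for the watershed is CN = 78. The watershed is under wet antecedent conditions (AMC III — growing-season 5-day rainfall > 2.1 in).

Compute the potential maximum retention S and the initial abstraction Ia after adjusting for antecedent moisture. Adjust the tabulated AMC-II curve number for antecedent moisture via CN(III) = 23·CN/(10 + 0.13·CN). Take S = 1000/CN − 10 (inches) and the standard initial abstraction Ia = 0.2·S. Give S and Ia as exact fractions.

Adjust CN=78 to AMC III: 23·78/(10 + 0.13·78) → 1794 ÷ (1007/50) = 89700/1007 ≈ 89.076
Retention S: 1000/CN − 10 with CN=89.076 → S = 1100/897 ≈ 1.226 in
Initial abstraction Ia = S/5 = (1100/897)/5 = 220/897 ≈ 0.245 in

S = 1100/897 in ≈ 1.226 in; Ia = 220/897 in ≈ 0.245 in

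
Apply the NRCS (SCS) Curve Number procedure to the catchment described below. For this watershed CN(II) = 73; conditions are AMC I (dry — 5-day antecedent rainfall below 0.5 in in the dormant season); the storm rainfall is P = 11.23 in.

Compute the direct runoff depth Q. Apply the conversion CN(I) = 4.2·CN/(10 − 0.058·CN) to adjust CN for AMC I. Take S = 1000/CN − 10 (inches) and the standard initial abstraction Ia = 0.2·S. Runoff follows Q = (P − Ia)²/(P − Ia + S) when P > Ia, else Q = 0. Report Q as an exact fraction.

Adjust CN=73 to AMC I: 4.2·73/(10 − 0.058·73) → (1533/5) ÷ (2883/500) = 51100/961 ≈ 53.174
S = 1000/(51100/961) − 10 = 4500/511 in ≈ 8.806 in
Ia = 0.2·(4500/511) = 900/511 in ≈ 1.761 in
P − Ia = 11.230 − 1.761 = 483853/51100 ≈ 9.469 in (> 0, runoff occurs)
Q: (483853/51100)² ÷ (933853/51100) = 234113725609/47719888300 in (≈ 4.906 in)

Q = 234113725609/47719888300 in ≈ 4.906 in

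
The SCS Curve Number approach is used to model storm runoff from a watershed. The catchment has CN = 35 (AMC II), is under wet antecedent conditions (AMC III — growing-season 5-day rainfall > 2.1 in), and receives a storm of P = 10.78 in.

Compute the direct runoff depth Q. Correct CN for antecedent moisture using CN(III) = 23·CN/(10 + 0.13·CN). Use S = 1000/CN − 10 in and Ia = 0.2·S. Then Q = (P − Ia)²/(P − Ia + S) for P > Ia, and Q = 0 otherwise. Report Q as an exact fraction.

Adjust CN=35 to AMC III: 23·35/(10 + 0.13·35) → 805 ÷ (291/20) = 16100/291 ≈ 55.326
Max retention: S = 1000/(16100/291) − 10 = 1300/161 in (≈ 8.075 in)
Ia = 0.2S: 0.2·8.075 = 1.615 in (exactly 260/161)
P − Ia = 10.780 − 1.615 = 73779/8050 ≈ 9.165 in (> 0, runoff occurs)
Q: (73779/8050)² ÷ (138779/8050) = 5443340841/1117170950 in (≈ 4.872 in)

Q = 5443340841/1117170950 in ≈ 4.872 in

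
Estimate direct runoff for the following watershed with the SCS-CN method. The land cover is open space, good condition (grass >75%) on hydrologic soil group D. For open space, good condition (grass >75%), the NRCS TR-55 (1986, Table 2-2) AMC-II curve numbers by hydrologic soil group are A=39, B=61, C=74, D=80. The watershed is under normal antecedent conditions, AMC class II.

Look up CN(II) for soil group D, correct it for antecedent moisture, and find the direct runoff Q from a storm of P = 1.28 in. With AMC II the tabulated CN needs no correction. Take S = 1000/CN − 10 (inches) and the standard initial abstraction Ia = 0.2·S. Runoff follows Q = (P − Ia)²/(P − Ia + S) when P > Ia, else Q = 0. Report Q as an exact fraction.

NRCS table: open space, good condition (grass >75%), soil group D → CN(II) = 80
AMC II — tabulated CN = 80 applies directly.
S = 1000/80 − 10 = 5/2 in ≈ 2.500 in
Initial abstraction Ia = S/5 = (5/2)/5 = 1/2 ≈ 0.500 in
Since P=1.280 > Ia=0.500: effective rainfall P−Ia = 39/50 in
Q: (39/50)² ÷ (82/25) = 1521/8200 in (≈ 0.185 in)

Q = 1521/8200 in ≈ 0.185 in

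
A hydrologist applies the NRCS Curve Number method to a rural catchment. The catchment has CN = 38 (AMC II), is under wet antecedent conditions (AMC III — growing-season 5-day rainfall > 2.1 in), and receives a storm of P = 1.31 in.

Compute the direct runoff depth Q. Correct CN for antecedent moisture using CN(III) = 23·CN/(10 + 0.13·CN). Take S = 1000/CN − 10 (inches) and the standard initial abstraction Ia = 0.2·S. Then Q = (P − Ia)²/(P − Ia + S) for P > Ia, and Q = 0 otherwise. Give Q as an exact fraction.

Q = 0 in ≈ 0.000 in

Adjust CN=38 to AMC III: 23·38/(10 + 0.13·38) → 874 ÷ (747/50) = 43700/747 ≈ 58.501
S = 1000/(43700/747) − 10 = 3100/437 in ≈ 7.094 in
Initial abstraction Ia = S/5 = (3100/437)/5 = 620/437 ≈ 1.419 in
P = 1.310 ≤ Ia = 1.419 in: entire storm abstracted, Q = 0.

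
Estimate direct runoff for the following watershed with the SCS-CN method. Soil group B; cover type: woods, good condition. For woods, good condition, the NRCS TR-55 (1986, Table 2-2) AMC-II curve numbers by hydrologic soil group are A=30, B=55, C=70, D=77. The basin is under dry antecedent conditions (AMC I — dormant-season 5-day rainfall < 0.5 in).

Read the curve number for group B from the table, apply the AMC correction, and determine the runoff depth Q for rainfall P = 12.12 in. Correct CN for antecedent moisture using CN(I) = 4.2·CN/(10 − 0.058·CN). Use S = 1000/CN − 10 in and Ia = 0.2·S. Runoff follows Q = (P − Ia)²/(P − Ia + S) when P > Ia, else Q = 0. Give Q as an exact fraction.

Q = 83540187/34220725 in ≈ 2.441 in

NRCS table: woods, good condition, soil group B → CN(II) = 55
CN(I) from CN(II)=55: (4.2·55)/(10 − 0.058·55) = 7700/227 ≈ 33.921
Retention S: 1000/CN − 10 with CN=33.921 → S = 1500/77 ≈ 19.481 in
Ia = 0.2·(1500/77) = 300/77 in ≈ 3.896 in
Since P=12.120 > Ia=3.896: effective rainfall P−Ia = 15831/1925 in
Q = (15831/1925)²/((15831/1925) + 1500/77) = (250620561/3705625)/(53331/1925) = 83540187/34220725 in ≈ 2.441 in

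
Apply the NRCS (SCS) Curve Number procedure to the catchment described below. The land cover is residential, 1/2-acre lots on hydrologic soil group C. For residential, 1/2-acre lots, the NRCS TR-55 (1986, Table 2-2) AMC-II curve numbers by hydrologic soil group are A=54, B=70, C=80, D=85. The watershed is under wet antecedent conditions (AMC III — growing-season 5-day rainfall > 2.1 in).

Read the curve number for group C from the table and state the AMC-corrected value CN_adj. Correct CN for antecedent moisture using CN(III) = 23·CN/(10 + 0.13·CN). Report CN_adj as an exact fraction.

NRCS table: residential, 1/2-acre lots, soil group C → CN(II) = 80
CN(III) from CN(II)=80: (23·80)/(10 + 0.13·80) = 4600/51 ≈ 90.196

CN_adj = 4600/51 ≈ 90.196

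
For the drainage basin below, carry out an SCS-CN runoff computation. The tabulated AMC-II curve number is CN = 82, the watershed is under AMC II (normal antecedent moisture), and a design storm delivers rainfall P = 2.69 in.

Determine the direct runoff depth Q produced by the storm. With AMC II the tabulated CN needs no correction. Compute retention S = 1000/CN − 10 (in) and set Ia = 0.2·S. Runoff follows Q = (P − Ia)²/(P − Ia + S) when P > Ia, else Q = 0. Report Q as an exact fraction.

Q = 85174441/74738900 in ≈ 1.140 in

Average conditions: CN = 82 (no AMC adjustment).
Max retention: S = 1000/82 − 10 = 90/41 in (≈ 2.195 in)
Ia = 0.2·(90/41) = 18/41 in ≈ 0.439 in
Since P=2.690 > Ia=0.439: effective rainfall P−Ia = 9229/4100 in
Q: (9229/4100)² ÷ (18229/4100) = 85174441/74738900 in (≈ 1.140 in)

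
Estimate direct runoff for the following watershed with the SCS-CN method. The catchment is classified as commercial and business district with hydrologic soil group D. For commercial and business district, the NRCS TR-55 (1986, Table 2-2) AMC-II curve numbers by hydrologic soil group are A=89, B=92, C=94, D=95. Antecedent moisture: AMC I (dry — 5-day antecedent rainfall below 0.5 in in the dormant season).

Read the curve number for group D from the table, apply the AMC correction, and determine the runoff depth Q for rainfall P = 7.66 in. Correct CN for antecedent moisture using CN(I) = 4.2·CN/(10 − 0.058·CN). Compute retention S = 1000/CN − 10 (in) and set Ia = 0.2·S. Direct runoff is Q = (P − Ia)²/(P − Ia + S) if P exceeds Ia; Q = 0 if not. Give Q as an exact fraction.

NRCS table: commercial and business district, soil group D → CN(II) = 95
Adjust CN=95 to AMC I: 4.2·95/(10 − 0.058·95) → 399 ÷ (449/100) = 39900/449 ≈ 88.864
Max retention: S = 1000/(39900/449) − 10 = 500/399 in (≈ 1.253 in)
Ia = 0.2·(500/399) = 100/399 in ≈ 0.251 in
P − Ia = 7.660 − 0.251 = 147817/19950 ≈ 7.409 in (> 0, runoff occurs)
Runoff Q = (P−Ia)²/(P−Ia+S) = (7.409)²/(7.409+1.253) = 21849865489/3447699150 ≈ 6.338 in

Q = 21849865489/3447699150 in ≈ 6.338 in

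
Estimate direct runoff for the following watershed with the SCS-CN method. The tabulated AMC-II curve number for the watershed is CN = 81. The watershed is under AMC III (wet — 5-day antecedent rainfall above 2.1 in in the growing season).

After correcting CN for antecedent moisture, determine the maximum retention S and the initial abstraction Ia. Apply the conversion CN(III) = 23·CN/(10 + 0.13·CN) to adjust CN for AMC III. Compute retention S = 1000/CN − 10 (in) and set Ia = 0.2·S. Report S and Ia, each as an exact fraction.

CN(III) from CN(II)=81: (23·81)/(10 + 0.13·81) = 186300/2053 ≈ 90.745
Max retention: S = 1000/(186300/2053) − 10 = 1900/1863 in (≈ 1.020 in)
Ia = 0.2S: 0.2·1.020 = 0.204 in (exactly 380/1863)

S = 1900/1863 in ≈ 1.020 in; Ia = 380/1863 in ≈ 0.204 in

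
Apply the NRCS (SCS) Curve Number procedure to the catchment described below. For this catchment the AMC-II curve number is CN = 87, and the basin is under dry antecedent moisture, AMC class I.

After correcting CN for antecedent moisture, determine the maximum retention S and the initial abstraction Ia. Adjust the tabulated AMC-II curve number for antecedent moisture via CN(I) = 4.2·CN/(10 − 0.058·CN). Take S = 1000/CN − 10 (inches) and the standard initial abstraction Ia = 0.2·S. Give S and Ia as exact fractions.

CN(I) from CN(II)=87: (4.2·87)/(10 − 0.058·87) = 182700/2477 ≈ 73.759
Retention S: 1000/CN − 10 with CN=73.759 → S = 6500/1827 ≈ 3.558 in
Ia = 0.2S: 0.2·3.558 = 0.712 in (exactly 1300/1827)

S = 6500/1827 in ≈ 3.558 in; Ia = 1300/1827 in ≈ 0.712 in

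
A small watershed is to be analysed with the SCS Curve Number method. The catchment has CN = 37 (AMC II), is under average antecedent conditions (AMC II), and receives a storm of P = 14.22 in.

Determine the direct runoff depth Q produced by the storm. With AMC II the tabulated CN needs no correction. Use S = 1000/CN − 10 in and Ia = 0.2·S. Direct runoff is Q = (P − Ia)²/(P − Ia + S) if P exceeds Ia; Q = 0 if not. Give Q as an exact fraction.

Q = 44475561/10587550 in ≈ 4.201 in

Average conditions: CN = 37 (no AMC adjustment).
S = 1000/37 − 10 = 630/37 in ≈ 17.027 in
Ia = 0.2·(630/37) = 126/37 in ≈ 3.405 in
Excess rainfall: 14.220 − 3.405 = 10.815 in; P > Ia so Q > 0
Q: (20007/1850)² ÷ (51507/1850) = 44475561/10587550 in (≈ 4.201 in)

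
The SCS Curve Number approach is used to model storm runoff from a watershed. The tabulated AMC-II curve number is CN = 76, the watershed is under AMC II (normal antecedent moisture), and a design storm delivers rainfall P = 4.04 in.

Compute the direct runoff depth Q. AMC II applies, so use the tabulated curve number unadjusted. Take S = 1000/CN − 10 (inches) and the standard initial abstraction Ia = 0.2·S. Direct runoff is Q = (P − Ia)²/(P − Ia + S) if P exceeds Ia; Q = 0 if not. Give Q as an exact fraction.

Q = 2621161/1481525 in ≈ 1.769 in

AMC II — tabulated CN = 76 applies directly.
Max retention: S = 1000/76 − 10 = 60/19 in (≈ 3.158 in)
Ia = 0.2·(60/19) = 12/19 in ≈ 0.632 in
P − Ia = 4.040 − 0.632 = 1619/475 ≈ 3.408 in (> 0, runoff occurs)
Runoff Q = (P−Ia)²/(P−Ia+S) = (3.408)²/(3.408+3.158) = 2621161/1481525 ≈ 1.769 in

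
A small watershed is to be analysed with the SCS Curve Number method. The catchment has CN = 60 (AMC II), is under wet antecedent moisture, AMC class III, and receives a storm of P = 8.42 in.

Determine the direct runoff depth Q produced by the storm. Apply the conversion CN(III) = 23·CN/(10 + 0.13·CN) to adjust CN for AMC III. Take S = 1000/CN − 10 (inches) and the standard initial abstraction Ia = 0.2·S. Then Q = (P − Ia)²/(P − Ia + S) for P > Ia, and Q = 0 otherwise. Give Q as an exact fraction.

CN(III) from CN(II)=60: (23·60)/(10 + 0.13·60) = 6900/89 ≈ 77.528
Retention S: 1000/CN − 10 with CN=77.528 → S = 200/69 ≈ 2.899 in
Ia = 0.2·(200/69) = 40/69 in ≈ 0.580 in
P − Ia = 8.420 − 0.580 = 27049/3450 ≈ 7.840 in (> 0, runoff occurs)
Runoff Q = (P−Ia)²/(P−Ia+S) = (7.840)²/(7.840+2.899) = 731648401/127819050 ≈ 5.724 in

Q = 731648401/127819050 in ≈ 5.724 in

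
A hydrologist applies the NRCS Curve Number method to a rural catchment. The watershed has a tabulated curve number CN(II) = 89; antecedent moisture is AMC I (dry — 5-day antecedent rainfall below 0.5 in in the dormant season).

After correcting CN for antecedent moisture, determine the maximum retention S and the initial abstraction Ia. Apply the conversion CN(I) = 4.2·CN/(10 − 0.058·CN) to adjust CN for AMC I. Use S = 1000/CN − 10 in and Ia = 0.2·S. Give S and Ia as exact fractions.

Adjust CN=89 to AMC I: 4.2·89/(10 − 0.058·89) → (1869/5) ÷ (2419/500) = 186900/2419 ≈ 77.263
S = 1000/(186900/2419) − 10 = 5500/1869 in ≈ 2.943 in
Ia = 0.2·(5500/1869) = 1100/1869 in ≈ 0.589 in

S = 5500/1869 in ≈ 2.943 in; Ia = 1100/1869 in ≈ 0.589 in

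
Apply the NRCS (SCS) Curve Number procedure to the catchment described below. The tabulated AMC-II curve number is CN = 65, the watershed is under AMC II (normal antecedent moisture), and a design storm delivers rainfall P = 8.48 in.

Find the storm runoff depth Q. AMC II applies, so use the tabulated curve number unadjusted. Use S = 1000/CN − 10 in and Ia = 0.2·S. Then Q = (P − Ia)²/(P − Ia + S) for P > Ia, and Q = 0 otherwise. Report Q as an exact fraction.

Q = 1447209/337675 in ≈ 4.286 in

CN(II) = 65; AMC II needs no correction.
S = 1000/65 − 10 = 70/13 in ≈ 5.385 in
Initial abstraction Ia = S/5 = (70/13)/5 = 14/13 ≈ 1.077 in
Since P=8.480 > Ia=1.077: effective rainfall P−Ia = 2406/325 in
Q = (2406/325)²/((2406/325) + 70/13) = (5788836/105625)/(4156/325) = 1447209/337675 in ≈ 4.286 in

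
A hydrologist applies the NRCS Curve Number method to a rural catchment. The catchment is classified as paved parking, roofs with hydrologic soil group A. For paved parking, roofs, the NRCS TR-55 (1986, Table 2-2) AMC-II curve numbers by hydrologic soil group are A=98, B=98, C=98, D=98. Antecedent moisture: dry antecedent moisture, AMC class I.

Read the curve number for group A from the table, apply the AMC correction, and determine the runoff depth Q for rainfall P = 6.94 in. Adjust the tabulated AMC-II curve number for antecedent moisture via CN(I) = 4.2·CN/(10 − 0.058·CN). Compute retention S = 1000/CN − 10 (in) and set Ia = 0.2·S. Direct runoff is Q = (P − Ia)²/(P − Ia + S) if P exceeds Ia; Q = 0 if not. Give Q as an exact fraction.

Q = 123948355969/19399891350 in ≈ 6.389 in

NRCS table: paved parking, roofs, soil group A → CN(II) = 98
CN(I) from CN(II)=98: (4.2·98)/(10 − 0.058·98) = 102900/1079 ≈ 95.366
Retention S: 1000/CN − 10 with CN=95.366 → S = 500/1029 ≈ 0.486 in
Ia = 0.2S: 0.2·0.486 = 0.097 in (exactly 100/1029)
Excess rainfall: 6.940 − 0.097 = 6.843 in; P > Ia so Q > 0
Q = (352063/51450)²/((352063/51450) + 500/1029) = (123948355969/2647102500)/(377063/51450) = 123948355969/19399891350 in ≈ 6.389 in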